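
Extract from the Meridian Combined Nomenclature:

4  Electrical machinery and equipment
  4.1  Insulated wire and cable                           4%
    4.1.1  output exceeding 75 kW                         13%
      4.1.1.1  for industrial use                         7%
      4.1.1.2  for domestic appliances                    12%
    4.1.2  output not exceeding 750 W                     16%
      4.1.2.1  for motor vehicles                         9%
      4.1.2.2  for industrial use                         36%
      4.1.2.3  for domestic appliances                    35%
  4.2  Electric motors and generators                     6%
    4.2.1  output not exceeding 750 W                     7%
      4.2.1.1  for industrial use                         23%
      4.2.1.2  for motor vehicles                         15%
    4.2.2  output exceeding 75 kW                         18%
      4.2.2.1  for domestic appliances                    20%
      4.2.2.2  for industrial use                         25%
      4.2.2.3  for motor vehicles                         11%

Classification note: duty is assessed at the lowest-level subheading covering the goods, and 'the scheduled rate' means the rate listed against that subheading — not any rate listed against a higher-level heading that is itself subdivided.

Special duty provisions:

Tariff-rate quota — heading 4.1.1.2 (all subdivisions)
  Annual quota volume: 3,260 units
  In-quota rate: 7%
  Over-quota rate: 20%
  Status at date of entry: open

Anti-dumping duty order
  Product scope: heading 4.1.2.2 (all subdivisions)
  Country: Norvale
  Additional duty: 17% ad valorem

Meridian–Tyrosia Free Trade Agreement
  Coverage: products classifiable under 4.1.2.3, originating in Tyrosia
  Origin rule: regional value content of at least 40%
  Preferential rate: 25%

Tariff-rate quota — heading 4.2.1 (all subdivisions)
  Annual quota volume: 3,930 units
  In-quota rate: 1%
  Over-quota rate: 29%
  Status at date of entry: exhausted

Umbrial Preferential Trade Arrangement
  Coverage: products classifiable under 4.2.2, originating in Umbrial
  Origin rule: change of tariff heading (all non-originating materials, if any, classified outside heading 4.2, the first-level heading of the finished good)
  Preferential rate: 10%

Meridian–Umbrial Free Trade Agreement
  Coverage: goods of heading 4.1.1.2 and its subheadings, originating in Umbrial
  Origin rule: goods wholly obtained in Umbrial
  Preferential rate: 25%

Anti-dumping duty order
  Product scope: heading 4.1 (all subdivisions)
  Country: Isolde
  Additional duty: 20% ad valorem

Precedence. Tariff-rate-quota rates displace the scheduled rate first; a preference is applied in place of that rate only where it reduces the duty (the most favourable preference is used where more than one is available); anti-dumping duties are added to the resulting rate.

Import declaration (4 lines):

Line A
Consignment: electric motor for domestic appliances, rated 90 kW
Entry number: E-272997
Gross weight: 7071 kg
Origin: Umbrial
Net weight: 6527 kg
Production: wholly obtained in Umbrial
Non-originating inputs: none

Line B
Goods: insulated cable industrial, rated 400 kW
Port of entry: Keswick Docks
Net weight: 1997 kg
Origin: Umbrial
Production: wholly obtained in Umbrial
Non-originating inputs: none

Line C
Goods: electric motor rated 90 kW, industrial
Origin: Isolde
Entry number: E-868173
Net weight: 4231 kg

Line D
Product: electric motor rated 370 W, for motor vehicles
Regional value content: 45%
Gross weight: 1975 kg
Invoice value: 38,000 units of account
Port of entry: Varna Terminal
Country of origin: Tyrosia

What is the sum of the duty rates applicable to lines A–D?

71%

Line A: electric motor → 4.2; rated 90 kW → 4.2.2; for domestic appliances → 4.2.2.1. Scheduled 20%. Umbrial agreement on 4.2.2: CTH met → 10% available; Umbrial agreement on 4.1.1.2: 4.2.2.1 not covered; preferential 10%. → 10%.
Line B: insulated cable → 4.1; rated 400 kW → 4.1.1; industrial → 4.1.1.1. Scheduled 7%. Umbrial agreement on 4.2.2: 4.1.1.1 not covered; Umbrial agreement on 4.1.1.2: 4.1.1.1 not covered. → 7%.
Line C: electric motor → 4.2; rated 90 kW → 4.2.2; industrial → 4.2.2.2. Scheduled 25%. No special measure applies. → 25%.
Line D: electric motor → 4.2; rated 370 W → 4.2.1; for motor vehicles → 4.2.1.2. Scheduled 15%. quota on 4.2.1 exhausted → over-quota 29%; Tyrosia agreement on 4.1.2.3: 4.2.1.2 not covered. → 29%.
Sum: 10% + 7% + 25% + 29% = 71%.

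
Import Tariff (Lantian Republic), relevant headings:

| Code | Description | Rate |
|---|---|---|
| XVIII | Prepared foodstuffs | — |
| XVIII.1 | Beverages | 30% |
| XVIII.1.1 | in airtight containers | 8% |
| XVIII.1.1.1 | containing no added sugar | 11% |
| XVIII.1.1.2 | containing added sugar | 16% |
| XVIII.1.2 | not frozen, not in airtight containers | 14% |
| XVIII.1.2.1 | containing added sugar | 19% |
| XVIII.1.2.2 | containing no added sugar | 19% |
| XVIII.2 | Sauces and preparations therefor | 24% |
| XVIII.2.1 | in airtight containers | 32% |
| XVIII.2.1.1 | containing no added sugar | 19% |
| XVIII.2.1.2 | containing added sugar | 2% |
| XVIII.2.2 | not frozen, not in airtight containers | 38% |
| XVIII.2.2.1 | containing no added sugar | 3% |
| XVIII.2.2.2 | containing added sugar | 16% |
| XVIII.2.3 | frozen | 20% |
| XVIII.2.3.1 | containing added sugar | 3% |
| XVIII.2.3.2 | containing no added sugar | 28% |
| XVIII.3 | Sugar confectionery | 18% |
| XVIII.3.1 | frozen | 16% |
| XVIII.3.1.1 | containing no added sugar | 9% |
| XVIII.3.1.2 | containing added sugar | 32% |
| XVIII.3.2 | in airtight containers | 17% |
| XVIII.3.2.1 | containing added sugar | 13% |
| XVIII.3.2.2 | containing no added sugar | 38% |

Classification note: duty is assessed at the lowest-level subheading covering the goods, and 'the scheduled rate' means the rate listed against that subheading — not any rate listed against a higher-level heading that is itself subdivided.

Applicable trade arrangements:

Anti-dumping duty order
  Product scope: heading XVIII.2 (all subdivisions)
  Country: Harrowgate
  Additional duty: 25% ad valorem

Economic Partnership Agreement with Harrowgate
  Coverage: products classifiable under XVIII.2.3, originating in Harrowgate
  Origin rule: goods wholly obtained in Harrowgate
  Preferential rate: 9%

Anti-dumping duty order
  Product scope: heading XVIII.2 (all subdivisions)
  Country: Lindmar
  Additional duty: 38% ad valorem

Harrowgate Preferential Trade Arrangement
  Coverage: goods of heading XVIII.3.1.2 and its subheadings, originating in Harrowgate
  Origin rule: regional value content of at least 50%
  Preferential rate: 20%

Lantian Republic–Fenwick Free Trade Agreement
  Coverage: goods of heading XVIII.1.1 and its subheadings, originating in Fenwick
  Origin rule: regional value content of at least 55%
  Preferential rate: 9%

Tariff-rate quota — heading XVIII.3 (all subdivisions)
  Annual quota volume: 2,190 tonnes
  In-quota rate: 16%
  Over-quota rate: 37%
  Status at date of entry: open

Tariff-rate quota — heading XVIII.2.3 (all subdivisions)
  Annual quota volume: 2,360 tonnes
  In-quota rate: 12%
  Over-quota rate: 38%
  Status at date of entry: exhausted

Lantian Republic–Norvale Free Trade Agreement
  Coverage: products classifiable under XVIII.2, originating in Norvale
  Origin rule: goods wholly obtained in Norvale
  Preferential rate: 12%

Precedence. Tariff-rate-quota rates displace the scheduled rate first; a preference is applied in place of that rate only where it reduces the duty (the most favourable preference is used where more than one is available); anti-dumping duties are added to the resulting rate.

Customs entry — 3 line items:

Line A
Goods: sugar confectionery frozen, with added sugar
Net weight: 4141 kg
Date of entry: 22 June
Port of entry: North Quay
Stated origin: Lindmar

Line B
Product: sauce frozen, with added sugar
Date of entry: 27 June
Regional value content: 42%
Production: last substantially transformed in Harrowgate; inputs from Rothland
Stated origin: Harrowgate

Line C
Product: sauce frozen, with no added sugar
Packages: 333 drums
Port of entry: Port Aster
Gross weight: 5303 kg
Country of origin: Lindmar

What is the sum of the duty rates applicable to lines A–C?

155%

Line A: sugar confectionery → XVIII.3; frozen → XVIII.3.1; with added sugar → XVIII.3.1.2. Scheduled 32%. quota on XVIII.3 open → in-quota 16%. → 16%.
Line B: sauce → XVIII.2; frozen → XVIII.2.3; with added sugar → XVIII.2.3.1. Scheduled 3%. quota on XVIII.2.3 exhausted → over-quota 38%; Harrowgate agreement on XVIII.2.3: not wholly obtained; Harrowgate agreement on XVIII.3.1.2: XVIII.2.3.1 not covered; anti-dumping (Harrowgate, XVIII.2): +25%; total 38% + 25% = 63%. → 63%.
Line C: sauce → XVIII.2; frozen → XVIII.2.3; with no added sugar → XVIII.2.3.2. Scheduled 28%. quota on XVIII.2.3 exhausted → over-quota 38%; anti-dumping (Lindmar, XVIII.2): +38%; total 38% + 38% = 76%. → 76%.
Sum: 16% + 63% + 76% = 155%.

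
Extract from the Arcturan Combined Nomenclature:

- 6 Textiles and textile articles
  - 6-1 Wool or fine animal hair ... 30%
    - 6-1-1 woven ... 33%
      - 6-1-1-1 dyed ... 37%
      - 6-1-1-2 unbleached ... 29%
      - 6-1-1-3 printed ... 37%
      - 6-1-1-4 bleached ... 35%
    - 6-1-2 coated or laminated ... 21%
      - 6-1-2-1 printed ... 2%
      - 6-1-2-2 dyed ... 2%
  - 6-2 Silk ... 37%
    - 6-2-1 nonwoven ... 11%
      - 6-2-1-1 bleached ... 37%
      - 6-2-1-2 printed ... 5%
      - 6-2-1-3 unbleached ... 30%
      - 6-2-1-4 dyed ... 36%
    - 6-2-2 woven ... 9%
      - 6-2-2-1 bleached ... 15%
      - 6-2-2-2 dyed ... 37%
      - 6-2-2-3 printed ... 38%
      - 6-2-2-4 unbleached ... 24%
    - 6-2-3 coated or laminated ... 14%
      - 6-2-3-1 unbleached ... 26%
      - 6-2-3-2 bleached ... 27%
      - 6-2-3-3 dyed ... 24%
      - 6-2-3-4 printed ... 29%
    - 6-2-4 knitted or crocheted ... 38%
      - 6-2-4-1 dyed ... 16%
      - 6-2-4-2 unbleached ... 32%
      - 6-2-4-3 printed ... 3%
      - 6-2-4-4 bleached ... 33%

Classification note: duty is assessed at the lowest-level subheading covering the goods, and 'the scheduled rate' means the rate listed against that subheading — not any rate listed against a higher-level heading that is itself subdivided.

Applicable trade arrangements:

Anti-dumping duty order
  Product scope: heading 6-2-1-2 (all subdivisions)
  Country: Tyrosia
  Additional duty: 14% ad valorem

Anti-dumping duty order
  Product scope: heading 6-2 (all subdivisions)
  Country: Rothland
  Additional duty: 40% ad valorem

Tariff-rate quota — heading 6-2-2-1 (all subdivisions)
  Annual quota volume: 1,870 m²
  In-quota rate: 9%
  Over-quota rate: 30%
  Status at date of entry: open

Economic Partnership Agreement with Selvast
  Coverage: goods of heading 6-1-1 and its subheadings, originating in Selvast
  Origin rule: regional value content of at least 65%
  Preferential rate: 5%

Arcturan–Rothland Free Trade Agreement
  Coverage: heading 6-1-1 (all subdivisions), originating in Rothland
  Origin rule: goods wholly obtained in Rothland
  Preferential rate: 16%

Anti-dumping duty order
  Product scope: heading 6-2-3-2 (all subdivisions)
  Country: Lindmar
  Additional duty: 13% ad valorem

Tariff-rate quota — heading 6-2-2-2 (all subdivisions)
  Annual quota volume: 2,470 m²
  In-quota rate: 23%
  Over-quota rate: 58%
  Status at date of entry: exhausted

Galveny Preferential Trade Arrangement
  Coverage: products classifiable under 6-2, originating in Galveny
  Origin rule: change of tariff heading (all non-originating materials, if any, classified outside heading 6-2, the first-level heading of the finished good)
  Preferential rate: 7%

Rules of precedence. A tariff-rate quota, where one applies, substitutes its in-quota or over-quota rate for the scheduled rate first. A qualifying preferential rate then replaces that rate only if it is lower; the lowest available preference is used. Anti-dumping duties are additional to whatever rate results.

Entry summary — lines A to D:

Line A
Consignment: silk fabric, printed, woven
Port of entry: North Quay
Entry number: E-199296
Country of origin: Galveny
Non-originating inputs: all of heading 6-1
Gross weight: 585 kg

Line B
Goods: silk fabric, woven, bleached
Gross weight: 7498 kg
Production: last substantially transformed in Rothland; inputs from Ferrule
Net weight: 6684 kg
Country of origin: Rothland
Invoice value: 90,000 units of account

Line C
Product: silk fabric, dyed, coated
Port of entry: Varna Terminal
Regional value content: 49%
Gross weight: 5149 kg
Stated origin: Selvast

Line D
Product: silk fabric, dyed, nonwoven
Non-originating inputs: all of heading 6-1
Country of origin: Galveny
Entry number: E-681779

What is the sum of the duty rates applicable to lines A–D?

Line A: silk → 6-2; woven → 6-2-2; printed → 6-2-2-3. Scheduled 38%. Galveny agreement on 6-2: CTH met → 7% available; preferential 7%. → 7%.
Line B: silk → 6-2; woven → 6-2-2; bleached → 6-2-2-1. Scheduled 15%. quota on 6-2-2-1 open → in-quota 9%; Rothland agreement on 6-1-1: 6-2-2-1 not covered; anti-dumping (Rothland, 6-2): +40%; total 9% + 40% = 49%. → 49%.
Line C: silk → 6-2; coated → 6-2-3; dyed → 6-2-3-3. Scheduled 24%. Selvast agreement on 6-1-1: 6-2-3-3 not covered. → 24%.
Line D: silk → 6-2; nonwoven → 6-2-1; dyed → 6-2-1-4. Scheduled 36%. Galveny agreement on 6-2: CTH met → 7% available; preferential 7%. → 7%.
Sum: 7% + 49% + 24% + 7% = 87%.

87%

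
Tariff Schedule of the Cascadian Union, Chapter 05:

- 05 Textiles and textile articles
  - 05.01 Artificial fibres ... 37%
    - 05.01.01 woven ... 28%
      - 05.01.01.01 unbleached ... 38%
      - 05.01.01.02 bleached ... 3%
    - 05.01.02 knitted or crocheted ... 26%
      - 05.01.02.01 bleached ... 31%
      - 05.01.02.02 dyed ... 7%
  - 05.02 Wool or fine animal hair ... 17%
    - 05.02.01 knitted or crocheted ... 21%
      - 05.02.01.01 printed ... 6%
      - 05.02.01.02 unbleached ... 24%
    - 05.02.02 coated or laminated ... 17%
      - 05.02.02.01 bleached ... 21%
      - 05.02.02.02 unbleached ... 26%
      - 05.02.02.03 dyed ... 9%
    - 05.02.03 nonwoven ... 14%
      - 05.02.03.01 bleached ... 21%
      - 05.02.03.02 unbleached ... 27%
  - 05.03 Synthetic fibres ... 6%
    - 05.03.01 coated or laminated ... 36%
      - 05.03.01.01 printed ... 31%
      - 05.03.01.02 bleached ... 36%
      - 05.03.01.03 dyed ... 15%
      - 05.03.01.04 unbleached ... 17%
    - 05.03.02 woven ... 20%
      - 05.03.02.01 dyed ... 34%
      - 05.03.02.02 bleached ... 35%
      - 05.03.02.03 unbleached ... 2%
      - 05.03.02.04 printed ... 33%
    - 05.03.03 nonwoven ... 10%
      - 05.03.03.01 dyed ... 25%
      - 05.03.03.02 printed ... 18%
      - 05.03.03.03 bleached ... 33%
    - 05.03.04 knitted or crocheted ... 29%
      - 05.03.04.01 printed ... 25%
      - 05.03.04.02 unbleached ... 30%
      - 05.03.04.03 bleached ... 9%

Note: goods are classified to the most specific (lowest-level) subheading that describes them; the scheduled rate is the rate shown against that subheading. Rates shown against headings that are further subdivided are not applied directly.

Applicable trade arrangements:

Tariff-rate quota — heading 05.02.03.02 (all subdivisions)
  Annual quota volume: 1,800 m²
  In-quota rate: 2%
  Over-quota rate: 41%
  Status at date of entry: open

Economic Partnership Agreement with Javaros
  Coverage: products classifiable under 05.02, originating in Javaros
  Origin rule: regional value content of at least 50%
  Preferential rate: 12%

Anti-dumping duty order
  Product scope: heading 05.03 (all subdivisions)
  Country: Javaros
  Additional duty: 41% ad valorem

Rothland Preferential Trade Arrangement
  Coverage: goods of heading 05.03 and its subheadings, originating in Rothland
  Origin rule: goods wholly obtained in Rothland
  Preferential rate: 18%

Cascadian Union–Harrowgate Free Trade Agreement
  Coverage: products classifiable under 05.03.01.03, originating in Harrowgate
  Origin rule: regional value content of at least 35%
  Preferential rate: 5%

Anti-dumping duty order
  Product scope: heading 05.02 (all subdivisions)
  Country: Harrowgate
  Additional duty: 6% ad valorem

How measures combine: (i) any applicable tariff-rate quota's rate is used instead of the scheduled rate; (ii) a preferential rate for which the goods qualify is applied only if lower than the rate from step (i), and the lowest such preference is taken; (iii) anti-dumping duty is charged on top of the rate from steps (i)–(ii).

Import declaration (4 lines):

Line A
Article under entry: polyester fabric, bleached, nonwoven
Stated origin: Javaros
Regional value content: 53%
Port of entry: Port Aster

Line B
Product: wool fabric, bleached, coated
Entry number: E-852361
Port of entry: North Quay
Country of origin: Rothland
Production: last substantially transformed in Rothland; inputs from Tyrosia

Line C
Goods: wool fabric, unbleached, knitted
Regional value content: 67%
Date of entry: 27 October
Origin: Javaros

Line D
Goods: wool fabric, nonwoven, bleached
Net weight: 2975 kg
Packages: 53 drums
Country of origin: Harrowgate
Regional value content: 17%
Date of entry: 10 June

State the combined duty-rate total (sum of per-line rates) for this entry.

Line A: polyester → 05.03; nonwoven → 05.03.03; bleached → 05.03.03.03. Scheduled 33%. Javaros agreement on 05.02: 05.03.03.03 not covered; anti-dumping (Javaros, 05.03): +41%; total 33% + 41% = 74%. → 74%.
Line B: wool → 05.02; coated → 05.02.02; bleached → 05.02.02.01. Scheduled 21%. Rothland agreement on 05.03: 05.02.02.01 not covered. → 21%.
Line C: wool → 05.02; knitted → 05.02.01; unbleached → 05.02.01.02. Scheduled 24%. Javaros agreement on 05.02: RVC ≥ 50% → 12% available; preferential 12%. → 12%.
Line D: wool → 05.02; nonwoven → 05.02.03; bleached → 05.02.03.01. Scheduled 21%. Harrowgate agreement on 05.03.01.03: 05.02.03.01 not covered; anti-dumping (Harrowgate, 05.02): +6%; total 21% + 6% = 27%. → 27%.
Sum: 74% + 21% + 12% + 27% = 134%.

134%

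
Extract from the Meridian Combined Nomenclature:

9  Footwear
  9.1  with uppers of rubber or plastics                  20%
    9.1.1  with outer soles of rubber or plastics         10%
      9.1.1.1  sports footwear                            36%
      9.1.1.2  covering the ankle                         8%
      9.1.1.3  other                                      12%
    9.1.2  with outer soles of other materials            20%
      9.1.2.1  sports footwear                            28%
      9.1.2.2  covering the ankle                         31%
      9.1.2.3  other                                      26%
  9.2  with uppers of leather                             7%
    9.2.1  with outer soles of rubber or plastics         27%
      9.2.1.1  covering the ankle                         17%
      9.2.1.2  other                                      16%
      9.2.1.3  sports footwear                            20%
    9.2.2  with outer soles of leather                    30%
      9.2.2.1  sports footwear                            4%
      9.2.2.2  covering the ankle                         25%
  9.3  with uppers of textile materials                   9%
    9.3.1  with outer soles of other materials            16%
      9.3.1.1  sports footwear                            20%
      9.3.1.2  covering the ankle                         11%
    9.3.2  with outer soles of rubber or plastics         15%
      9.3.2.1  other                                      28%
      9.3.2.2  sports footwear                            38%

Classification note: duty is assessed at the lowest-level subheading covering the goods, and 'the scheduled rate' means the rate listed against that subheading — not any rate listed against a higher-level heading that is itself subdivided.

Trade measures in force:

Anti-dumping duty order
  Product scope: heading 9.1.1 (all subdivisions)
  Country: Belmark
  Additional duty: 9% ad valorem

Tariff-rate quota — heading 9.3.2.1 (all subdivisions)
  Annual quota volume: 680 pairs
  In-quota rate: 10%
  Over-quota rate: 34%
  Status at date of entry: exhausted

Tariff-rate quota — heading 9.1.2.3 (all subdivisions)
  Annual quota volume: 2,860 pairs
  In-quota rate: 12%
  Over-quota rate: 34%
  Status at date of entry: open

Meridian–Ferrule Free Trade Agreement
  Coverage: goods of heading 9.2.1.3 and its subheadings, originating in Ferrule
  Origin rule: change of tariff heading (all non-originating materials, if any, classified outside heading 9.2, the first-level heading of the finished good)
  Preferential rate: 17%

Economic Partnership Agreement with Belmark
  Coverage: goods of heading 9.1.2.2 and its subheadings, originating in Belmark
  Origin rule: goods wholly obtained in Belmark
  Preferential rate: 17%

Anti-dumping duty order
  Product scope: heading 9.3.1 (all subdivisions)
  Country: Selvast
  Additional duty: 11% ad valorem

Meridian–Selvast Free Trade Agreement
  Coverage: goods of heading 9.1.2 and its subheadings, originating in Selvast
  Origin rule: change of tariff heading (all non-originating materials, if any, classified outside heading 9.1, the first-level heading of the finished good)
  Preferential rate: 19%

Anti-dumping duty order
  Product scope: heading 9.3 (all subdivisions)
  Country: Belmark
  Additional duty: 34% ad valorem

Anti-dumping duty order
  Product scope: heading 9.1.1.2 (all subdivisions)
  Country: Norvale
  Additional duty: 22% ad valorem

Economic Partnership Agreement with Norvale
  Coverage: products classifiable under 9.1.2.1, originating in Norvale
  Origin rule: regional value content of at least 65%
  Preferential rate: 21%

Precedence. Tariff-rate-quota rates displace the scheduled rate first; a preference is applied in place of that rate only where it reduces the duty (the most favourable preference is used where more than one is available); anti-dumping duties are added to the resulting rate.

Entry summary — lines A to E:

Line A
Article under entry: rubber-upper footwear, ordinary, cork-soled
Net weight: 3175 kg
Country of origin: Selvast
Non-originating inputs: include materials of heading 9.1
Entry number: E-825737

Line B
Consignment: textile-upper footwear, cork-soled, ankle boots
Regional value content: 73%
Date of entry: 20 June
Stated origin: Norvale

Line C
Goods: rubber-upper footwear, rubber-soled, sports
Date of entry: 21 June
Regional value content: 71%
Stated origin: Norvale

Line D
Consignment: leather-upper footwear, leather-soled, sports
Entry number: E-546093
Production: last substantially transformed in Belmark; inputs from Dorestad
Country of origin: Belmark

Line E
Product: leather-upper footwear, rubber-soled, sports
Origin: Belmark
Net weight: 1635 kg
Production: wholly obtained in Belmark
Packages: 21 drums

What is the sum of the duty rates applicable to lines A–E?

Line A: rubber-upper → 9.1; cork-soled → 9.1.2; ordinary → 9.1.2.3. Scheduled 26%. quota on 9.1.2.3 open → in-quota 12%; Selvast agreement on 9.1.2: CTH not met. → 12%.
Line B: textile-upper → 9.3; cork-soled → 9.3.1; ankle boots → 9.3.1.2. Scheduled 11%. Norvale agreement on 9.1.2.1: 9.3.1.2 not covered. → 11%.
Line C: rubber-upper → 9.1; rubber-soled → 9.1.1; sports → 9.1.1.1. Scheduled 36%. Norvale agreement on 9.1.2.1: 9.1.1.1 not covered. → 36%.
Line D: leather-upper → 9.2; leather-soled → 9.2.2; sports → 9.2.2.1. Scheduled 4%. Belmark agreement on 9.1.2.2: 9.2.2.1 not covered. → 4%.
Line E: leather-upper → 9.2; rubber-soled → 9.2.1; sports → 9.2.1.3. Scheduled 20%. Belmark agreement on 9.1.2.2: 9.2.1.3 not covered. → 20%.
Sum: 12% + 11% + 36% + 4% + 20% = 83%.

83%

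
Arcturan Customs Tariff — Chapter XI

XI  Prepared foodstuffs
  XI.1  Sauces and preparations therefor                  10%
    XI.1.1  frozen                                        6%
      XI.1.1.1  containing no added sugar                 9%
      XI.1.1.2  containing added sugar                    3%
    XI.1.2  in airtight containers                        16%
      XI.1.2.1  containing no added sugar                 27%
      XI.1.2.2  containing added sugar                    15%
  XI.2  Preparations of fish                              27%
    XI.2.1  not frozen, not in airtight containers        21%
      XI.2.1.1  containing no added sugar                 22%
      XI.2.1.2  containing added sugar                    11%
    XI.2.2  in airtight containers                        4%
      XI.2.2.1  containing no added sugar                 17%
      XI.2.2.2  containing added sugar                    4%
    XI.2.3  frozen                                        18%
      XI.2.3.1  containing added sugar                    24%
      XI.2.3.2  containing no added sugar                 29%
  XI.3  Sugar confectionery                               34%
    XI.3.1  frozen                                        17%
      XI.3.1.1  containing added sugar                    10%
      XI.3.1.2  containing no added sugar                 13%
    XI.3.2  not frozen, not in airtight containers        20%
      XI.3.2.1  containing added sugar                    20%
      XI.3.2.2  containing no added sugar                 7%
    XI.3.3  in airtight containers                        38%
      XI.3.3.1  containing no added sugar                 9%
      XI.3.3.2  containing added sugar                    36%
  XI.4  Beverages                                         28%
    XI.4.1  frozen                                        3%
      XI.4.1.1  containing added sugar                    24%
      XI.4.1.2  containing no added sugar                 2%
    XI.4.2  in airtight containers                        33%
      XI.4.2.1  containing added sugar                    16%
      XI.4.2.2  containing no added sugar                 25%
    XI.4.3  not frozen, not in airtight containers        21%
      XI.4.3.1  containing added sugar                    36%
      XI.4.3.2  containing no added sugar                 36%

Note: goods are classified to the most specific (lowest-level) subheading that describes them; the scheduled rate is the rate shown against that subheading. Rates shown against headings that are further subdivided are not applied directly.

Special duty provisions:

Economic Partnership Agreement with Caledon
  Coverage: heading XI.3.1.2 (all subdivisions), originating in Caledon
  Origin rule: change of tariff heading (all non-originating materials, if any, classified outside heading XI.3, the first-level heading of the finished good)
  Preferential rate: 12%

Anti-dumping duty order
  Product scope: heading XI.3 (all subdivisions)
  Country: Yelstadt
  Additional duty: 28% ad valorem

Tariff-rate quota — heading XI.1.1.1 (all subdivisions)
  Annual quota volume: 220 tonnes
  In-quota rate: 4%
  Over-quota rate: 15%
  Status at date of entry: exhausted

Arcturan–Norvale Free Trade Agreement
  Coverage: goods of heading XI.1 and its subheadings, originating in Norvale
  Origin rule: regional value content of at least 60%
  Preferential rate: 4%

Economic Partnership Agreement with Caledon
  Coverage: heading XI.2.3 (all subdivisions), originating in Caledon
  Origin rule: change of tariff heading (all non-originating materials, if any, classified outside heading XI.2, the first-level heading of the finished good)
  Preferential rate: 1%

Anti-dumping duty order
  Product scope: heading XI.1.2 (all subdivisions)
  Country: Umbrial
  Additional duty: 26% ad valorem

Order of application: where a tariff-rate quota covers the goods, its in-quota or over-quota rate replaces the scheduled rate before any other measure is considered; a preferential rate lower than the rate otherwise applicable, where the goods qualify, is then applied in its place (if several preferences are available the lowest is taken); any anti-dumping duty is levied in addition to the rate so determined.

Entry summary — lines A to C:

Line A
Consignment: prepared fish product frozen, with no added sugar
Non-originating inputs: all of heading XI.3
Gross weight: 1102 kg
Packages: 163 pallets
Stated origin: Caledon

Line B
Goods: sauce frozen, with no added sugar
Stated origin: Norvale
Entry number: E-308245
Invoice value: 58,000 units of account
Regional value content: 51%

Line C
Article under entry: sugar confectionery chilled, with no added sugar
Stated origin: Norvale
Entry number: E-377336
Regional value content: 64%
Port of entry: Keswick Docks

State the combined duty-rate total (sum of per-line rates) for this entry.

23%

Line A: prepared fish product → XI.2; frozen → XI.2.3; with no added sugar → XI.2.3.2. Scheduled 29%. Caledon agreement on XI.3.1.2: XI.2.3.2 not covered; Caledon agreement on XI.2.3: CTH met → 1% available; preferential 1%. → 1%.
Line B: sauce → XI.1; frozen → XI.1.1; with no added sugar → XI.1.1.1. Scheduled 9%. quota on XI.1.1.1 exhausted → over-quota 15%; Norvale agreement on XI.1: RVC < 60%. → 15%.
Line C: sugar confectionery → XI.3; chilled → XI.3.2; with no added sugar → XI.3.2.2. Scheduled 7%. Norvale agreement on XI.1: XI.3.2.2 not covered. → 7%.
Sum: 1% + 15% + 7% = 23%.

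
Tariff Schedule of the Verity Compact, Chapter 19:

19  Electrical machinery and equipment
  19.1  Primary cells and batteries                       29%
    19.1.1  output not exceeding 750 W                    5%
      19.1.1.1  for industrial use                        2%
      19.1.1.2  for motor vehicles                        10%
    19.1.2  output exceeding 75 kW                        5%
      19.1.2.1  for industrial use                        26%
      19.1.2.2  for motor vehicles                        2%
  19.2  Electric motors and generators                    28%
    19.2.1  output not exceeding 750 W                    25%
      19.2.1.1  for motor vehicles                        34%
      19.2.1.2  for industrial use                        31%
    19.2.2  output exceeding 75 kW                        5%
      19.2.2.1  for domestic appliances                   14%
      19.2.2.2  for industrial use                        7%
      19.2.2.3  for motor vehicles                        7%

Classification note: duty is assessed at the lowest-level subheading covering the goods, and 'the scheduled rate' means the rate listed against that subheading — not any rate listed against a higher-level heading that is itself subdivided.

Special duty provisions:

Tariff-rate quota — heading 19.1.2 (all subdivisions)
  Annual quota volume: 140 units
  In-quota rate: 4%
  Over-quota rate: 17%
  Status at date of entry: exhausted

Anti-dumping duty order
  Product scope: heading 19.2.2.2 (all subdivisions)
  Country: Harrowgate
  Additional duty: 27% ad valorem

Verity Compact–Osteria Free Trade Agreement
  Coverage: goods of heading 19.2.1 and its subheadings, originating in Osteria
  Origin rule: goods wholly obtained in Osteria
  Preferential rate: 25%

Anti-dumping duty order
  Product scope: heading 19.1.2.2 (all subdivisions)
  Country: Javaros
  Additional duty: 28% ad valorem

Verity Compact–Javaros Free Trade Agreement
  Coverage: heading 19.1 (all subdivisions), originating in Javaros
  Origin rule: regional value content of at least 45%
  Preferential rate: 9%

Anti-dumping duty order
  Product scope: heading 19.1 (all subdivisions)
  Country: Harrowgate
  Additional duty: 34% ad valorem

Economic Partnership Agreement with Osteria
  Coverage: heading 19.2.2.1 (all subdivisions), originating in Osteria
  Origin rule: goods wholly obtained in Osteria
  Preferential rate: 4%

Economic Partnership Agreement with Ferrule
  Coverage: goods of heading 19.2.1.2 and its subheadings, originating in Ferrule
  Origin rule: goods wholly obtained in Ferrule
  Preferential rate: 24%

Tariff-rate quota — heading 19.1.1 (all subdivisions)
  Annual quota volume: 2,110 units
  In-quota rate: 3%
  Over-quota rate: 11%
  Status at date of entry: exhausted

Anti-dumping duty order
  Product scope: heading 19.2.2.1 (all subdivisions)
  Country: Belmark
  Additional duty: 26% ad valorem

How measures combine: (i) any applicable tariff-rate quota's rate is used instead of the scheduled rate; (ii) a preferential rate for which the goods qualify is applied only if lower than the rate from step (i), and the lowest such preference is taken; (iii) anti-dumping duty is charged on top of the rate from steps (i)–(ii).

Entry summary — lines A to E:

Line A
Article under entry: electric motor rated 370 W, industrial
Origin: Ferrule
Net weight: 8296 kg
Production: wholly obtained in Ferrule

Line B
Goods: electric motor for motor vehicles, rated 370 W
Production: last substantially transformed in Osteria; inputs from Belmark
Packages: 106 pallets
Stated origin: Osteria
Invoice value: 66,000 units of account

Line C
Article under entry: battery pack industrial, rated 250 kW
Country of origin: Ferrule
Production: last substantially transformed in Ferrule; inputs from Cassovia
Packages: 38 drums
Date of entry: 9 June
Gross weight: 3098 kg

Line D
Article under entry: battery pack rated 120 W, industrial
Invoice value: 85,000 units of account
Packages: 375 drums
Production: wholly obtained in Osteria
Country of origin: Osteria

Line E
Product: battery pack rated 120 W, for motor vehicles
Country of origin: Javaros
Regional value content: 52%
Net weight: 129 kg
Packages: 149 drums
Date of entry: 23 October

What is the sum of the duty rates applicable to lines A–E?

Line A: electric motor → 19.2; rated 370 W → 19.2.1; industrial → 19.2.1.2. Scheduled 31%. Ferrule agreement on 19.2.1.2: wholly obtained → 24% available; preferential 24%. → 24%.
Line B: electric motor → 19.2; rated 370 W → 19.2.1; for motor vehicles → 19.2.1.1. Scheduled 34%. Osteria agreement on 19.2.1: not wholly obtained; Osteria agreement on 19.2.2.1: 19.2.1.1 not covered. → 34%.
Line C: battery pack → 19.1; rated 250 kW → 19.1.2; industrial → 19.1.2.1. Scheduled 26%. quota on 19.1.2 exhausted → over-quota 17%; Ferrule agreement on 19.2.1.2: 19.1.2.1 not covered. → 17%.
Line D: battery pack → 19.1; rated 120 W → 19.1.1; industrial → 19.1.1.1. Scheduled 2%. quota on 19.1.1 exhausted → over-quota 11%; Osteria agreement on 19.2.1: 19.1.1.1 not covered; Osteria agreement on 19.2.2.1: 19.1.1.1 not covered. → 11%.
Line E: battery pack → 19.1; rated 120 W → 19.1.1; for motor vehicles → 19.1.1.2. Scheduled 10%. quota on 19.1.1 exhausted → over-quota 11%; Javaros agreement on 19.1: RVC ≥ 45% → 9% available; preferential 9%. → 9%.
Sum: 24% + 34% + 17% + 11% + 9% = 95%.

95%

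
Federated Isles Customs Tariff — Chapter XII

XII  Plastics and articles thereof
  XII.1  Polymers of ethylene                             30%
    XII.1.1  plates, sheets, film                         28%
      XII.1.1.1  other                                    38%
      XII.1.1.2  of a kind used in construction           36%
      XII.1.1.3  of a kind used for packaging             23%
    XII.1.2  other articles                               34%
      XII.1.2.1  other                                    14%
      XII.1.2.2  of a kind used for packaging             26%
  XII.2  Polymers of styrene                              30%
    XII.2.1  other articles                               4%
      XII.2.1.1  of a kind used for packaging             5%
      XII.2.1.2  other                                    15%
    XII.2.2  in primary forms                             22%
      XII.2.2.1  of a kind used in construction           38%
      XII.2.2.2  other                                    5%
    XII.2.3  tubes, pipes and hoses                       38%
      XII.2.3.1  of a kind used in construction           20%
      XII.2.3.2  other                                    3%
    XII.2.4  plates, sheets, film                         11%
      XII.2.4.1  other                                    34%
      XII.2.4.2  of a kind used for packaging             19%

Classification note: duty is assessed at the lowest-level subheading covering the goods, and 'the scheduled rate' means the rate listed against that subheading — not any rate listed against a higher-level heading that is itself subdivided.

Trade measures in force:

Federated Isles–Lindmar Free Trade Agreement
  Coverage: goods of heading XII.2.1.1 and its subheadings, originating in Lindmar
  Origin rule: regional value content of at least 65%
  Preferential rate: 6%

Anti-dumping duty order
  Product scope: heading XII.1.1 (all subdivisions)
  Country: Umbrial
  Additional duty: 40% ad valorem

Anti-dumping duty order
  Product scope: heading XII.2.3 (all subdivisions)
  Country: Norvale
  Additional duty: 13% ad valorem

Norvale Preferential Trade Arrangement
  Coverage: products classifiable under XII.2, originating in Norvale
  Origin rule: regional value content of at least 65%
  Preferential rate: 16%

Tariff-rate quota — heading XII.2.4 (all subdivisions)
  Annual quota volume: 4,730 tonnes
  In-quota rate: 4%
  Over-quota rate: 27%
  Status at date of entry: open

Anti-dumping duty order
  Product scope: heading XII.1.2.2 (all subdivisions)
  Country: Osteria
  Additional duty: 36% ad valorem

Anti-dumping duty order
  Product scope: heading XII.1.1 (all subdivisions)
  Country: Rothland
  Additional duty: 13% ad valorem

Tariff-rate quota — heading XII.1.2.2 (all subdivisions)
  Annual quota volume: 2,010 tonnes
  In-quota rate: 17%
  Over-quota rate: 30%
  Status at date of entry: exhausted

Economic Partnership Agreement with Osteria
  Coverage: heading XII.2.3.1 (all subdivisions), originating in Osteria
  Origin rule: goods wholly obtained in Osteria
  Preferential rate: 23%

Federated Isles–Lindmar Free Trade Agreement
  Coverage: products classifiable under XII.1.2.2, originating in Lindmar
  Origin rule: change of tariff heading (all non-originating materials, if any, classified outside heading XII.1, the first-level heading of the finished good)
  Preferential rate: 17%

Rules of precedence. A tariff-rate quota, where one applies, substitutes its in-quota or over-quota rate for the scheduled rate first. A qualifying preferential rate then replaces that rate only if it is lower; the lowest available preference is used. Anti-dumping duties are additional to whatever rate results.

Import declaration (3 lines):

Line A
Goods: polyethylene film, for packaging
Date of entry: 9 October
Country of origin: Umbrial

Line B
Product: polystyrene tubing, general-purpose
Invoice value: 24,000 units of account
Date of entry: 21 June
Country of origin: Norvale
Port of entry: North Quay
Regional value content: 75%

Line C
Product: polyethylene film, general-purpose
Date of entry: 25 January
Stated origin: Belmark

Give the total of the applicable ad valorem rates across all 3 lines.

117%

Line A: polyethylene → XII.1; film → XII.1.1; for packaging → XII.1.1.3. Scheduled 23%. anti-dumping (Umbrial, XII.1.1): +40%; total 23% + 40% = 63%. → 63%.
Line B: polystyrene → XII.2; tubing → XII.2.3; general-purpose → XII.2.3.2. Scheduled 3%. Norvale agreement on XII.2: RVC ≥ 65% → 16% available; preference 16% not lower than 3% → no reduction; anti-dumping (Norvale, XII.2.3): +13%; total 3% + 13% = 16%. → 16%.
Line C: polyethylene → XII.1; film → XII.1.1; general-purpose → XII.1.1.1. Scheduled 38%. No special measure applies. → 38%.
Sum: 63% + 16% + 38% = 117%.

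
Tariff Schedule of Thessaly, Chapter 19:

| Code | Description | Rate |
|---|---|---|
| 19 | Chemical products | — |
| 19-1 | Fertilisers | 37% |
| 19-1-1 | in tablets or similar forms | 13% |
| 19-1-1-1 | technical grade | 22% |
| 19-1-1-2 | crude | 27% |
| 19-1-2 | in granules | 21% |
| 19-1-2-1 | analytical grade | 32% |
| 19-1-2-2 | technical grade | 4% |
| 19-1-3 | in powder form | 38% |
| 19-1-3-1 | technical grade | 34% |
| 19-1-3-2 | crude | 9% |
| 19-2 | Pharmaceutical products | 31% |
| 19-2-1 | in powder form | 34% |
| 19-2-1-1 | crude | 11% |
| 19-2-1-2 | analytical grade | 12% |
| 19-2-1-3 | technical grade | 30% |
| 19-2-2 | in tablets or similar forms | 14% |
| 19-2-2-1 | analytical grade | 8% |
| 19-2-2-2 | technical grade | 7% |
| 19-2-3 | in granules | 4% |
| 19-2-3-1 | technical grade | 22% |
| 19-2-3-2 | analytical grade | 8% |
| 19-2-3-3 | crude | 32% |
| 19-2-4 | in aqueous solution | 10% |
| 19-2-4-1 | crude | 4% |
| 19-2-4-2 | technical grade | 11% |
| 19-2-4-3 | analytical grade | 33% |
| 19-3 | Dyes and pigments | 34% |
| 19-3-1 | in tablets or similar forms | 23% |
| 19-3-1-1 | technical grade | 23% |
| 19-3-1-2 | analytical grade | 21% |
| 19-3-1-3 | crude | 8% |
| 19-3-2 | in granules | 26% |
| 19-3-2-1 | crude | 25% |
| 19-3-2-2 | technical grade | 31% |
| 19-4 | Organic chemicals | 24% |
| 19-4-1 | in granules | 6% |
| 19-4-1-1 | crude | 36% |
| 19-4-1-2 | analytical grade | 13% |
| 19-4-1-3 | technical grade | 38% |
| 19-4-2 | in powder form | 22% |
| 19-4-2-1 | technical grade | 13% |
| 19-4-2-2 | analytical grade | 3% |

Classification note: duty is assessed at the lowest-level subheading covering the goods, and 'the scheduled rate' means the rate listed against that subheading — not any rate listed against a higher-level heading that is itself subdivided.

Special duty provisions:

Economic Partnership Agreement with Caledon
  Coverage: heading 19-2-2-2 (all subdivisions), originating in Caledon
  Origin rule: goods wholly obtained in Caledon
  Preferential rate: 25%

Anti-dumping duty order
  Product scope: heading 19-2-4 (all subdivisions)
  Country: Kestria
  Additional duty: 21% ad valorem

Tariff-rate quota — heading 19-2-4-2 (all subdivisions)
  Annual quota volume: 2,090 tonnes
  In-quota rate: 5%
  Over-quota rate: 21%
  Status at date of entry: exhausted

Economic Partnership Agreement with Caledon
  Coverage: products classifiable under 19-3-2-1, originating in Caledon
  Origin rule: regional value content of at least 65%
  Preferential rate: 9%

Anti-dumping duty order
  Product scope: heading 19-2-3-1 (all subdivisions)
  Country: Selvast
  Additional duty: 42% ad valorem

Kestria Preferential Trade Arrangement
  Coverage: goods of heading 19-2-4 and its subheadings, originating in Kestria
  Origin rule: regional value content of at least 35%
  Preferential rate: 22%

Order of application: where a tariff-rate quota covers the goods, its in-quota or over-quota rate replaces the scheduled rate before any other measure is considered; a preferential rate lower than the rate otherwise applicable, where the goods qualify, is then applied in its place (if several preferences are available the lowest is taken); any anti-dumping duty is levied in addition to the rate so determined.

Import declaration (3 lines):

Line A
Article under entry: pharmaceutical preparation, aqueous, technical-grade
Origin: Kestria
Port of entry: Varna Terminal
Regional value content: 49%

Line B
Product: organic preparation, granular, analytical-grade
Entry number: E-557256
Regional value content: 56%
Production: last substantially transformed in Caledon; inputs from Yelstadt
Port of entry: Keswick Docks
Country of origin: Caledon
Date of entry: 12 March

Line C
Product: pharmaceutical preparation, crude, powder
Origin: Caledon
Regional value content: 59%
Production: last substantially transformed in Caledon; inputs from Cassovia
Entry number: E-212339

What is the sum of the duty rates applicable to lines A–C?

66%

Line A: pharmaceutical → 19-2; aqueous → 19-2-4; technical-grade → 19-2-4-2. Scheduled 11%. quota on 19-2-4-2 exhausted → over-quota 21%; Kestria agreement on 19-2-4: RVC ≥ 35% → 22% available; preference 22% not lower than 21% → no reduction; anti-dumping (Kestria, 19-2-4): +21%; total 21% + 21% = 42%. → 42%.
Line B: organic → 19-4; granular → 19-4-1; analytical-grade → 19-4-1-2. Scheduled 13%. Caledon agreement on 19-2-2-2: 19-4-1-2 not covered; Caledon agreement on 19-3-2-1: 19-4-1-2 not covered. → 13%.
Line C: pharmaceutical → 19-2; powder → 19-2-1; crude → 19-2-1-1. Scheduled 11%. Caledon agreement on 19-2-2-2: 19-2-1-1 not covered; Caledon agreement on 19-3-2-1: 19-2-1-1 not covered. → 11%.
Sum: 42% + 13% + 11% = 66%.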